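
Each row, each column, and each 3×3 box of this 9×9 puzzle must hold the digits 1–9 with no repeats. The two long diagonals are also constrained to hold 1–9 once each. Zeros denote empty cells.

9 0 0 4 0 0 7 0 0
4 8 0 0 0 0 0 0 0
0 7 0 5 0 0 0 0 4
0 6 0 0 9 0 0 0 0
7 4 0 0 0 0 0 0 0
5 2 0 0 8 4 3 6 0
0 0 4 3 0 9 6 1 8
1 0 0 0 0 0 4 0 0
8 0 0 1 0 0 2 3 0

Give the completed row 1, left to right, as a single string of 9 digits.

r4c1 = 3: row 4 has {6,9}; col 1 has {1,4,5,7,8,9}; box has {2,4,5,6,7} → only 3 remains.
r6c4 = 7: row 6 has {2,3,4,5,6,8}; col 4 has {1,3,4,5}; box has {4,8,9}; anti-diagonal has {4,8} → only 7 remains.
r7c1 = 2: row 7 has {1,3,4,6,8,9}; col 1 has {1,3,4,5,7,8,9}; box has {1,4,8} → only 2 remains.
r7c2 = 5: row 7 has {1,2,3,4,6,8,9}; col 2 has {2,4,6,7,8}; box has {1,2,4,8} → only 5 remains.
r7c5 = 7: row 7 has {1,2,3,4,5,6,8,9}; col 5 has {8,9}; box has {1,3,9} → only 7 remains.
r9c2 = 9: row 9 has {1,2,3,8}; col 2 has {2,4,5,6,7,8}; box has {1,2,4,5,8} → only 9 remains.
r3c1 = 6: row 3 has {4,5,7}; col 1 has {1,2,3,4,5,7,8,9}; box has {4,7,8,9} → only 6 remains.
r4c4 = 2: row 4 has {3,6,9}; col 4 has {1,3,4,5,7}; box has {4,7,8,9}; main diagonal has {4,6,8,9} → only 2 remains.
r5c4 = 6: row 5 has {4,7}; col 4 has {1,2,3,4,5,7}; box has {2,4,7,8,9} → only 6 remains.
r8c2 = 3: row 8 has {1,4}; col 2 has {2,4,5,6,7,8,9}; box has {1,2,4,5,8,9}; anti-diagonal has {4,7,8} → only 3 remains.
r8c4 = 8: row 8 has {1,3,4}; col 4 has {1,2,3,4,5,6,7}; box has {1,3,7,9} → only 8 remains.
r1c2 = 1: row 1 has {4,7,9}; col 2 has {2,3,4,5,6,7,8,9}; box has {4,6,7,8,9} → only 1 remains.
r2c4 = 9: row 2 has {4,8}; col 4 has {1,2,3,4,5,6,7,8}; box has {4,5} → only 9 remains.
r3c3 = 3: row 3 has {4,5,6,7}; col 3 has {4}; box has {1,4,6,7,8,9}; main diagonal has {2,4,6,8,9} → only 3 remains.
r2c6 = 7: in row 2, 7 can only go here (every other open cell in that row sees a 7).
r4c8 = 4: in row 4, 4 can only go here (every other open cell in that row sees a 4).
r4c9 = 7: in row 4, 7 can only go here (every other open cell in that row sees a 7).
r9c9 = 5: row 9 has {1,2,3,8,9}; col 9 has {4,7,8}; box has {1,2,3,4,6,8}; main diagonal has {2,3,4,6,8,9} → only 5 remains.
r5c5 = 1: row 5 has {4,6,7}; col 5 has {7,8,9}; box has {2,4,6,7,8,9}; main diagonal has {2,3,4,5,6,8,9}; anti-diagonal has {3,4,7,8} → only 1 remains.
r8c8 = 7: row 8 has {1,3,4,8}; col 8 has {1,3,4,6}; box has {1,2,3,4,5,6,8}; main diagonal has {1,2,3,4,5,6,8,9} → only 7 remains.
r8c9 = 9: row 8 has {1,3,4,7,8}; col 9 has {4,5,7,8}; box has {1,2,3,4,5,6,7,8} → only 9 remains.
r9c6 = 6: row 9 has {1,2,3,5,8,9}; col 6 has {4,7,9}; box has {1,3,7,8,9} → only 6 remains.
r3c5 = 2: row 3 has {3,4,5,6,7}; col 5 has {1,7,8,9}; box has {4,5,7,9} → only 2 remains.
r3c7 = 9: row 3 has {2,3,4,5,6,7}; col 7 has {2,3,4,6,7}; box has {4,7}; anti-diagonal has {1,3,4,7,8} → only 9 remains.
r3c8 = 8: row 3 has {2,3,4,5,6,7,9}; col 8 has {1,3,4,6,7}; box has {4,7,9} → only 8 remains.
r4c6 = 5: row 4 has {2,3,4,6,7,9}; col 6 has {4,6,7,9}; box has {1,2,4,6,7,8,9}; anti-diagonal has {1,3,4,7,8,9} → only 5 remains.
r5c6 = 3: row 5 has {1,4,6,7}; col 6 has {4,5,6,7,9}; box has {1,2,4,5,6,7,8,9} → only 3 remains.
r5c9 = 2: row 5 has {1,3,4,6,7}; col 9 has {4,5,7,8,9}; box has {3,4,6,7} → only 2 remains.
r6c9 = 1: row 6 has {2,3,4,5,6,7,8}; col 9 has {2,4,5,7,8,9}; box has {2,3,4,6,7} → only 1 remains.
r8c3 = 6: row 8 has {1,3,4,7,8,9}; col 3 has {3,4}; box has {1,2,3,4,5,8,9} → only 6 remains.
r8c5 = 5: row 8 has {1,3,4,6,7,8,9}; col 5 has {1,2,7,8,9}; box has {1,3,6,7,8,9} → only 5 remains.
r8c6 = 2: row 8 has {1,3,4,5,6,7,8,9}; col 6 has {3,4,5,6,7,9}; box has {1,3,5,6,7,8,9} → only 2 remains.
r9c3 = 7: row 9 has {1,2,3,5,6,8,9}; col 3 has {3,4,6}; box has {1,2,3,4,5,6,8,9} → only 7 remains.
r9c5 = 4: row 9 has {1,2,3,5,6,7,8,9}; col 5 has {1,2,5,7,8,9}; box has {1,2,3,5,6,7,8,9} → only 4 remains.
r1c6 = 8: row 1 has {1,4,7,9}; col 6 has {2,3,4,5,6,7,9}; box has {2,4,5,7,9} → only 8 remains.
r1c9 = 6: row 1 has {1,4,7,8,9}; col 9 has {1,2,4,5,7,8,9}; box has {4,7,8,9}; anti-diagonal has {1,3,4,5,7,8,9} → only 6 remains.
r2c8 = 2: row 2 has {4,7,8,9}; col 8 has {1,3,4,6,7,8}; box has {4,6,7,8,9}; anti-diagonal has {1,3,4,5,6,7,8,9} → only 2 remains.
r2c9 = 3: row 2 has {2,4,7,8,9}; col 9 has {1,2,4,5,6,7,8,9}; box has {2,4,6,7,8,9} → only 3 remains.
r3c6 = 1: row 3 has {2,3,4,5,6,7,8,9}; col 6 has {2,3,4,5,6,7,8,9}; box has {2,4,5,7,8,9} → only 1 remains.
r4c7 = 8: row 4 has {2,3,4,5,6,7,9}; col 7 has {2,3,4,6,7,9}; box has {1,2,3,4,6,7} → only 8 remains.
r5c7 = 5: row 5 has {1,2,3,4,6,7}; col 7 has {2,3,4,6,7,8,9}; box has {1,2,3,4,6,7,8} → only 5 remains.
r5c8 = 9: row 5 has {1,2,3,4,5,6,7}; col 8 has {1,2,3,4,6,7,8}; box has {1,2,3,4,5,6,7,8} → only 9 remains.
r6c3 = 9: row 6 has {1,2,3,4,5,6,7,8}; col 3 has {3,4,6,7}; box has {2,3,4,5,6,7} → only 9 remains.
r1c5 = 3: row 1 has {1,4,6,7,8,9}; col 5 has {1,2,4,5,7,8,9}; box has {1,2,4,5,7,8,9} → only 3 remains.
r1c8 = 5: row 1 has {1,3,4,6,7,8,9}; col 8 has {1,2,3,4,6,7,8,9}; box has {2,3,4,6,7,8,9} → only 5 remains.
r2c3 = 5: row 2 has {2,3,4,7,8,9}; col 3 has {3,4,6,7,9}; box has {1,3,4,6,7,8,9} → only 5 remains.
r2c5 = 6: row 2 has {2,3,4,5,7,8,9}; col 5 has {1,2,3,4,5,7,8,9}; box has {1,2,3,4,5,7,8,9} → only 6 remains.
r2c7 = 1: row 2 has {2,3,4,5,6,7,8,9}; col 7 has {2,3,4,5,6,7,8,9}; box has {2,3,4,5,6,7,8,9} → only 1 remains.
r4c3 = 1: row 4 has {2,3,4,5,6,7,8,9}; col 3 has {3,4,5,6,7,9}; box has {2,3,4,5,6,7,9} → only 1 remains.
r5c3 = 8: row 5 has {1,2,3,4,5,6,7,9}; col 3 has {1,3,4,5,6,7,9}; box has {1,2,3,4,5,6,7,9} → only 8 remains.
r1c3 = 2: row 1 has {1,3,4,5,6,7,8,9}; col 3 has {1,3,4,5,6,7,8,9}; box has {1,3,4,5,6,7,8,9} → only 2 remains.

912438756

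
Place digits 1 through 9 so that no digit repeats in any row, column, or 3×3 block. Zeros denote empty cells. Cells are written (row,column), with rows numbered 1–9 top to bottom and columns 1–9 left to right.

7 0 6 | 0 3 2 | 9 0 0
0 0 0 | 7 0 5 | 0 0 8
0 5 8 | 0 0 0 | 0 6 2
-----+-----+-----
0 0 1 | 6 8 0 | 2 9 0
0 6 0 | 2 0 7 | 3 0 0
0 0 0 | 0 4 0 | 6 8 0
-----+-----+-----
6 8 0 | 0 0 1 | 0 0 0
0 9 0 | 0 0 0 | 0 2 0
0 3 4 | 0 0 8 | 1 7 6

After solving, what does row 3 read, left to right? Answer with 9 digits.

358914762

(2,7) = 4 (sole candidate).
(3,7) = 7: row 3 has {2,5,6,8}; col 7 has {1,2,3,4,6,9}; box has {2,4,6,8,9} → only 7 remains.
(4,6) = 3 (sole candidate).
(6,6) = 9 (sole candidate).
(7,7) = 5 (sole candidate).
(8,7) = 8 (sole candidate).
(3,6) = 4: row 3 has {2,5,6,7,8}; col 6 has {1,2,3,5,7,8,9}; box has {2,3,5,7} → only 4 remains.
(8,6) = 6 (sole candidate).
(1,4) = 8 (hidden single in row 1).
(1,2) = 4 (hidden single in row 1).
(4,2) = 7 (sole candidate).
(6,2) = 2 (sole candidate).
(2,2) = 1 (sole candidate).
(2,8) = 3 (sole candidate).
(7,8) = 4 (sole candidate).
(8,9) = 3 (sole candidate).
(7,9) = 9 (sole candidate).
(7,4) = 3 (sole candidate).
(2,5) = 6 (hidden single in row 2).
(3,1) = 3: in row 3, 3 can only go here (every other open cell in that row sees a 3).
(6,1) = 5 (sole candidate).
(6,3) = 3 (sole candidate).
(6,4) = 1 (sole candidate).
(6,9) = 7 (sole candidate).
(8,1) = 1 (sole candidate).
(9,1) = 2 (sole candidate).
(2,1) = 9 (sole candidate).
(2,3) = 2 (sole candidate).
(3,4) = 9: row 3 has {2,3,4,5,6,7,8}; col 4 has {1,2,3,6,7,8}; box has {2,3,4,5,6,7,8} → only 9 remains.
(3,5) = 1: row 3 has {2,3,4,5,6,7,8,9}; col 5 has {3,4,6,8}; box has {2,3,4,5,6,7,8,9} → only 1 remains.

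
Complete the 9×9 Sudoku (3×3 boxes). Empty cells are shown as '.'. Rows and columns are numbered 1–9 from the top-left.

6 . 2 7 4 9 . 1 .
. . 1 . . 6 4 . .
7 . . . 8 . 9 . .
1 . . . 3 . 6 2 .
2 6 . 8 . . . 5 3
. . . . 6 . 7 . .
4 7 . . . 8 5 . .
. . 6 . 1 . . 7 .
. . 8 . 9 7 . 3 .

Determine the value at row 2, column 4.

row 2, column 8 = 8 (sole candidate).
row 3, column 8 = 6 (sole candidate).
row 5, column 5 = 7 (sole candidate).
row 5, column 7 = 1 (sole candidate).
row 7, column 5 = 2 (sole candidate).
row 7, column 8 = 9 (sole candidate).
row 9, column 1 = 5 (sole candidate).
row 9, column 7 = 2 (sole candidate).
row 1, column 7 = 3 (sole candidate).
row 1, column 9 = 5 (sole candidate).
row 2, column 5 = 5 (sole candidate).
row 3, column 9 = 2 (sole candidate).
row 5, column 6 = 4 (sole candidate).
row 6, column 8 = 4 (sole candidate).
row 7, column 3 = 3 (sole candidate).
row 7, column 4 = 6 (sole candidate).
row 7, column 9 = 1 (sole candidate).
row 8, column 1 = 9 (sole candidate).
row 8, column 2 = 2 (sole candidate).
row 8, column 7 = 8 (sole candidate).
row 8, column 9 = 4 (sole candidate).
row 9, column 2 = 1 (sole candidate).
row 9, column 4 = 4 (sole candidate).
row 9, column 9 = 6 (sole candidate).
row 1, column 2 = 8 (sole candidate).
row 2, column 1 = 3 (sole candidate).
row 2, column 2 = 9 (sole candidate).
row 2, column 4 = 2: row 2 has {1,3,4,5,6,8,9}; col 4 has {4,6,7,8}; box has {4,5,6,7,8,9} → only 2 remains.

2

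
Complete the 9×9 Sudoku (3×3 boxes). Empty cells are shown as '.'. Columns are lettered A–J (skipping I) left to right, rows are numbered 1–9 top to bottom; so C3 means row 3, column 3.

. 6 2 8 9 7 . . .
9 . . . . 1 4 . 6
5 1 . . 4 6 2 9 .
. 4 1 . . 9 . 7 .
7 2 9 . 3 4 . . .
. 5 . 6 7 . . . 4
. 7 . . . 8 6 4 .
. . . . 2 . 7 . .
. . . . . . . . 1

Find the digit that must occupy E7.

E2 = 5: row 2 has {1,4,6,9}; col 5 has {2,3,4,7,9}; box has {1,4,6,7,8,9} → only 5 remains.
D3 = 3: row 3 has {1,2,4,5,6,9}; col 4 has {6,8}; box has {1,4,5,6,7,8,9} → only 3 remains.
E4 = 8: row 4 has {1,4,7,9}; col 5 has {2,3,4,5,7,9}; box has {3,4,6,7,9} → only 8 remains.
F6 = 2: row 6 has {4,5,6,7}; col 6 has {1,4,6,7,8,9}; box has {3,4,6,7,8,9} → only 2 remains.
E7 = 1: row 7 has {4,6,7,8}; col 5 has {2,3,4,5,7,8,9}; box has {2,8} → only 1 remains.

1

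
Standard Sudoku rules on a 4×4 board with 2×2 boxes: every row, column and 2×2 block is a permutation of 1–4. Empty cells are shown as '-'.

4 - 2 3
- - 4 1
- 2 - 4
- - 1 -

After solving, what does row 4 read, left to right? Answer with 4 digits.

3412

r1c2 = 1: row 1 has {2,3,4}; col 2 has {2}; box has {4} → only 1 remains.
r2c2 = 3: row 2 has {1,4}; col 2 has {1,2}; box has {1,4} → only 3 remains.
r3c3 = 3: row 3 has {2,4}; col 3 has {1,2,4}; box has {1,4} → only 3 remains.
r4c1 = 3: row 4 has {1}; col 1 has {4}; box has {2} → only 3 remains.
r4c2 = 4: row 4 has {1,3}; col 2 has {1,2,3}; box has {2,3} → only 4 remains.
r4c4 = 2: row 4 has {1,3,4}; col 4 has {1,3,4}; box has {1,3,4} → only 2 remains.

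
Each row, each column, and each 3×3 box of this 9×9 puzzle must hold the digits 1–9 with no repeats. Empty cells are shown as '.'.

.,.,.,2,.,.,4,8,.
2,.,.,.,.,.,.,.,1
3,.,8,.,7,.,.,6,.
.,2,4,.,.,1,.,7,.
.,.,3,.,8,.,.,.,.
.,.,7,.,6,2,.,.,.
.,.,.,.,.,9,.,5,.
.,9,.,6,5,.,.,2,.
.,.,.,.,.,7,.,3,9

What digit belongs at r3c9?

5

r2c8 = 9 (sole candidate).
r8c3 = 1 (sole candidate).
r3c4 = 9 (hidden single in row 3).
r3c2 = 1 (hidden single in row 3).
r1c5 = 1 (hidden single in row 1).
r3c6 = 4 (hidden single in row 3).
r2c5 = 3 (sole candidate).
r4c5 = 9 (sole candidate).
r5c6 = 5 (sole candidate).
r1c6 = 6 (sole candidate).
r2c6 = 8 (sole candidate).
r4c4 = 3 (sole candidate).
r5c2 = 6 (sole candidate).
r6c4 = 4 (sole candidate).
r6c8 = 1 (sole candidate).
r8c6 = 3 (sole candidate).
r2c4 = 5 (sole candidate).
r2c7 = 7 (sole candidate).
r5c4 = 7 (sole candidate).
r5c8 = 4 (sole candidate).
r5c9 = 2 (sole candidate).
r8c7 = 8 (sole candidate).
r2c2 = 4 (sole candidate).
r2c3 = 6 (sole candidate).
r3c9 = 5: row 3 has {1,3,4,6,7,8,9}; col 9 has {1,2,9}; box has {1,4,6,7,8,9} → only 5 remains.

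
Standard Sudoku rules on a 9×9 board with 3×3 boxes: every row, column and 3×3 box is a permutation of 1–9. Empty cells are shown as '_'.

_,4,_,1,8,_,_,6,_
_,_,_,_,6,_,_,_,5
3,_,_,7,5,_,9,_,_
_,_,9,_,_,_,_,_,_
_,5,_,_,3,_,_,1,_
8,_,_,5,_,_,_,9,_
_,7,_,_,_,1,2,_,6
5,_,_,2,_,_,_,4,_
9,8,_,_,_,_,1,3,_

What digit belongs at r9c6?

r7c1 = 4: row 7 has {1,2,6,7}; col 1 has {3,5,8,9}; box has {5,7,8,9} → only 4 remains.
r7c3 = 3: row 7 has {1,2,4,6,7}; col 3 has {9}; box has {4,5,7,8,9} → only 3 remains.
r7c5 = 9: row 7 has {1,2,3,4,6,7}; col 5 has {3,5,6,8}; box has {1,2} → only 9 remains.
r8c5 = 7: row 8 has {2,4,5}; col 5 has {3,5,6,8,9}; box has {1,2,9} → only 7 remains.
r8c7 = 8: row 8 has {2,4,5,7}; col 7 has {1,2,9}; box has {1,2,3,4,6} → only 8 remains.
r8c9 = 9: row 8 has {2,4,5,7,8}; col 9 has {5,6}; box has {1,2,3,4,6,8} → only 9 remains.
r9c5 = 4: row 9 has {1,3,8,9}; col 5 has {3,5,6,7,8,9}; box has {1,2,7,9} → only 4 remains.
r9c9 = 7: row 9 has {1,3,4,8,9}; col 9 has {5,6,9}; box has {1,2,3,4,6,8,9} → only 7 remains.
r7c4 = 8: row 7 has {1,2,3,4,6,7,9}; col 4 has {1,2,5,7}; box has {1,2,4,7,9} → only 8 remains.
r7c8 = 5: row 7 has {1,2,3,4,6,7,8,9}; col 8 has {1,3,4,6,9}; box has {1,2,3,4,6,7,8,9} → only 5 remains.
r9c4 = 6: row 9 has {1,3,4,7,8,9}; col 4 has {1,2,5,7,8}; box has {1,2,4,7,8,9} → only 6 remains.
r9c6 = 5: row 9 has {1,3,4,6,7,8,9}; col 6 has {1}; box has {1,2,4,6,7,8,9} → only 5 remains.

5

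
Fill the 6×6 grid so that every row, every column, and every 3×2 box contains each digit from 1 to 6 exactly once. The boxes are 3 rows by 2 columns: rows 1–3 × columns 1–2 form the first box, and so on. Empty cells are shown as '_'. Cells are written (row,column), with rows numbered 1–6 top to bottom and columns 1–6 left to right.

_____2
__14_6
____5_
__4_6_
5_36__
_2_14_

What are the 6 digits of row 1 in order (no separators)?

436512

(2,5) = 3 (sole candidate).
(5,6) = 1 (sole candidate).
(6,3) = 5 (sole candidate).
(6,6) = 3 (sole candidate).
(1,3) = 6: row 1 has {2}; col 3 has {1,3,4,5}; box has {1,4} → only 6 remains.
(1,5) = 1: row 1 has {2,6}; col 5 has {3,4,5,6}; box has {2,3,5,6} → only 1 remains.
(2,1) = 2 (sole candidate).
(2,2) = 5 (sole candidate).
(3,3) = 2 (sole candidate).
(3,4) = 3 (sole candidate).
(3,6) = 4 (sole candidate).
(4,4) = 2 (sole candidate).
(4,6) = 5 (sole candidate).
(5,2) = 4 (sole candidate).
(5,5) = 2 (sole candidate).
(6,1) = 6 (sole candidate).
(1,2) = 3: row 1 has {1,2,6}; col 2 has {2,4,5}; box has {2,5} → only 3 remains.
(1,4) = 5: row 1 has {1,2,3,6}; col 4 has {1,2,3,4,6}; box has {1,2,3,4,6} → only 5 remains.
(3,1) = 1 (sole candidate).
(3,2) = 6 (sole candidate).
(4,1) = 3 (sole candidate).
(4,2) = 1 (sole candidate).
(1,1) = 4: row 1 has {1,2,3,5,6}; col 1 has {1,2,3,5,6}; box has {1,2,3,5,6} → only 4 remains.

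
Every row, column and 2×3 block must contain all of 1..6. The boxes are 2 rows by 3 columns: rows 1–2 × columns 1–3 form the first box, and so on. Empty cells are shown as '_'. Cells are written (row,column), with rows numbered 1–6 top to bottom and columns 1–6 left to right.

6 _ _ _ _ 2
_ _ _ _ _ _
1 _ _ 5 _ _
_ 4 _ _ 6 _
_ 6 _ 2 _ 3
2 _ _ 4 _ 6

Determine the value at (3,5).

2

(3,6) = 4: row 3 has {1,5}; col 6 has {2,3,6}; box has {5,6} → only 4 remains.
(4,6) = 1: row 4 has {4,6}; col 6 has {2,3,4,6}; box has {4,5,6} → only 1 remains.
(2,6) = 5: row 2 has {}; col 6 has {1,2,3,4,6}; box has {2} → only 5 remains.
(4,4) = 3: row 4 has {1,4,6}; col 4 has {2,4,5}; box has {1,4,5,6} → only 3 remains.
(1,4) = 1: row 1 has {2,6}; col 4 has {2,3,4,5}; box has {2,5} → only 1 remains.
(2,4) = 6: row 2 has {5}; col 4 has {1,2,3,4,5}; box has {1,2,5} → only 6 remains.
(3,5) = 2: row 3 has {1,4,5}; col 5 has {6}; box has {1,3,4,5,6} → only 2 remains.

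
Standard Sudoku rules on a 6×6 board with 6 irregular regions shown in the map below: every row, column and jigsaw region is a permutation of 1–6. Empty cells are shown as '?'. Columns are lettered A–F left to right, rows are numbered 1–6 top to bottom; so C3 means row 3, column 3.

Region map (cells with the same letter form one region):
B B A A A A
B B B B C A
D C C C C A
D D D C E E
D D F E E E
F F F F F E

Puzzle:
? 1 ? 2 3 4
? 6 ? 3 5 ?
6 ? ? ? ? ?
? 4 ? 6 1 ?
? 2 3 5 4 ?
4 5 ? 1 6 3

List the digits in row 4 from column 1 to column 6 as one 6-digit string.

345612

A1 = 5 (sole candidate).
C1 = 6 (sole candidate).
A2 = 2 (sole candidate).
C2 = 4 (sole candidate).
F2 = 1 (sole candidate).
B3 = 3 (sole candidate).
D3 = 4 (sole candidate).
E3 = 2 (sole candidate).
F3 = 5 (sole candidate).
A4 = 3: row 4 has {1,4,6}; col 1 has {2,4,5,6}; region has {2,4,6} → only 3 remains.
C4 = 5: row 4 has {1,3,4,6}; col 3 has {3,4,6}; region has {2,3,4,6} → only 5 remains.
F4 = 2: row 4 has {1,3,4,5,6}; col 6 has {1,3,4,5}; region has {1,3,4,5} → only 2 remains.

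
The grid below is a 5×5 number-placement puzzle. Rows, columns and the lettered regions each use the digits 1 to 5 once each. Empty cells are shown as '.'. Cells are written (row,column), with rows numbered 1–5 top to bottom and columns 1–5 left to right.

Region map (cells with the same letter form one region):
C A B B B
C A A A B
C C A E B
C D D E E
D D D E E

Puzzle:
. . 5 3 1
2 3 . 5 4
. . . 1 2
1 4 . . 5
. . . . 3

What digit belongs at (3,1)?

(1,1) = 4 (sole candidate).
(1,2) = 2 (sole candidate).
(2,3) = 1 (sole candidate).
(3,2) = 5 (sole candidate).
(3,3) = 4 (sole candidate).
(4,4) = 2 (sole candidate).
(5,1) = 5 (sole candidate).
(5,2) = 1 (sole candidate).
(5,3) = 2 (sole candidate).
(5,4) = 4 (sole candidate).
(3,1) = 3: row 3 has {1,2,4,5}; col 1 has {1,2,4,5}; region has {1,2,4,5} → only 3 remains.

3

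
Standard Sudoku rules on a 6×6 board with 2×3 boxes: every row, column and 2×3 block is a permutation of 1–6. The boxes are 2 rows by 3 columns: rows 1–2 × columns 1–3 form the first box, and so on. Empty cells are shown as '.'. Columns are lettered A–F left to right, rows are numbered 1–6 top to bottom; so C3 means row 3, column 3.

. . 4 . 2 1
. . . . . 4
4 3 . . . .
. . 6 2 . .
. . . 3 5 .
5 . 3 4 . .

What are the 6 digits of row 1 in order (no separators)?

A4 = 1: row 4 has {2,6}; col 1 has {4,5}; box has {3,4,6} → only 1 remains.
B4 = 5: row 4 has {1,2,6}; col 2 has {3}; box has {1,3,4,6} → only 5 remains.
F4 = 3: row 4 has {1,2,5,6}; col 6 has {1,4}; box has {2} → only 3 remains.
B1 = 6: row 1 has {1,2,4}; col 2 has {3,5}; box has {4} → only 6 remains.
D1 = 5: row 1 has {1,2,4,6}; col 4 has {2,3,4}; box has {1,2,4} → only 5 remains.
D2 = 6: row 2 has {4}; col 4 has {2,3,4,5}; box has {1,2,4,5} → only 6 remains.
E2 = 3: row 2 has {4,6}; col 5 has {2,5}; box has {1,2,4,5,6} → only 3 remains.
C3 = 2: row 3 has {3,4}; col 3 has {3,4,6}; box has {1,3,4,5,6} → only 2 remains.
D3 = 1: row 3 has {2,3,4}; col 4 has {2,3,4,5,6}; box has {2,3} → only 1 remains.
E3 = 6: row 3 has {1,2,3,4}; col 5 has {2,3,5}; box has {1,2,3} → only 6 remains.
F3 = 5: row 3 has {1,2,3,4,6}; col 6 has {1,3,4}; box has {1,2,3,6} → only 5 remains.
E4 = 4: row 4 has {1,2,3,5,6}; col 5 has {2,3,5,6}; box has {1,2,3,5,6} → only 4 remains.
C5 = 1: row 5 has {3,5}; col 3 has {2,3,4,6}; box has {3,5} → only 1 remains.
B6 = 2: row 6 has {3,4,5}; col 2 has {3,5,6}; box has {1,3,5} → only 2 remains.
E6 = 1: row 6 has {2,3,4,5}; col 5 has {2,3,4,5,6}; box has {3,4,5} → only 1 remains.
F6 = 6: row 6 has {1,2,3,4,5}; col 6 has {1,3,4,5}; box has {1,3,4,5} → only 6 remains.
A1 = 3: row 1 has {1,2,4,5,6}; col 1 has {1,4,5}; box has {4,6} → only 3 remains.

364521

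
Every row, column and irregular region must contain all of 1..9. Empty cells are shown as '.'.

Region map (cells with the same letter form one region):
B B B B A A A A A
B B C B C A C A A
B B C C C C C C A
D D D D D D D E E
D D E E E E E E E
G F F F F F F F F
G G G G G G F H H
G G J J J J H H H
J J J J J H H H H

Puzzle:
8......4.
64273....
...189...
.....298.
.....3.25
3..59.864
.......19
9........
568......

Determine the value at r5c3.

r2c7 = 5 (sole candidate).
r2c8 = 9 (sole candidate).
r3c1 = 2 (sole candidate).
r3c8 = 7 (sole candidate).
r9c8 = 3 (sole candidate).
r8c8 = 5 (sole candidate).
r3c2 = 5 (hidden single in row 3).
r3c9 = 3 (hidden single in row 3).
r5c2 = 8 (hidden single in row 5).
r6c2 = 2 (hidden single in row 6).
r7c2 = 7 (sole candidate).
r7c7 = 3 (sole candidate).
r8c2 = 1 (sole candidate).
r4c2 = 3 (sole candidate).
r7c1 = 4 (sole candidate).
r1c2 = 9 (sole candidate).
r1c4 = 3 (sole candidate).
r1c3 = 1 (sole candidate).
r6c3 = 7 (sole candidate).
r6c6 = 1 (sole candidate).
r2c6 = 8 (sole candidate).
r2c9 = 1 (sole candidate).
r7c4 = 8 (hidden single in row 7).
r7c5 = 2 (hidden single in row 7).
r8c3 = 3 (hidden single in row 8).
r8c9 = 8 (hidden single in row 8).
r8c7 = 6 (hidden single in row 8).
r3c7 = 4 (sole candidate).
r3c3 = 6 (sole candidate).
r7c3 = 5 (sole candidate).
r7c6 = 6 (sole candidate).
r4c3 = 4 (sole candidate).
r4c4 = 6 (sole candidate).
r4c9 = 7 (sole candidate).
r5c3 = 9: row 5 has {2,3,5,8}; col 3 has {1,2,3,4,5,6,7,8}; region has {2,3,5,7,8} → only 9 remains.

9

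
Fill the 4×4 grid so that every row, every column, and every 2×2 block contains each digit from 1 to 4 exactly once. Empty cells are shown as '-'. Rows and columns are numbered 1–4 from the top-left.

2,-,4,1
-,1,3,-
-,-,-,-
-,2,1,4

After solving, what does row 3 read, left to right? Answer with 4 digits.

1423

r1c2 = 3 (sole candidate).
r2c1 = 4 (sole candidate).
r2c4 = 2 (sole candidate).
r3c2 = 4: row 3 has {}; col 2 has {1,2,3}; box has {2} → only 4 remains.
r3c3 = 2: row 3 has {4}; col 3 has {1,3,4}; box has {1,4} → only 2 remains.
r3c4 = 3: row 3 has {2,4}; col 4 has {1,2,4}; box has {1,2,4} → only 3 remains.
r4c1 = 3 (sole candidate).
r3c1 = 1: row 3 has {2,3,4}; col 1 has {2,3,4}; box has {2,3,4} → only 1 remains.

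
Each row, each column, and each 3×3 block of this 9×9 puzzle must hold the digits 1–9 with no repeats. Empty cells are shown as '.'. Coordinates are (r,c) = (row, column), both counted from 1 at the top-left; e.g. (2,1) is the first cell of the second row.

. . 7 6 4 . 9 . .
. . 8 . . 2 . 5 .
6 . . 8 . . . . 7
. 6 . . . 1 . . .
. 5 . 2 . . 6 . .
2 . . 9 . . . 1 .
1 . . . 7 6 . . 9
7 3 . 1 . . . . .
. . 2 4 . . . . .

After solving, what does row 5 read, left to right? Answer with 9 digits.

451287693

(2,9) = 6: in row 2, 6 can only go here (every other open cell in that row sees a 6).
(2,4) = 7: in row 2, 7 can only go here (every other open cell in that row sees a 7).
(5,3) = 1: in row 5, 1 can only go here (every other open cell in that row sees a 1).
(6,5) = 6: in row 6, 6 can only go here (every other open cell in that row sees a 6).
(9,8) = 6: in row 9, 6 can only go here (every other open cell in that row sees a 6).
(8,3) = 6: in row 8, 6 can only go here (every other open cell in that row sees a 6).
(9,7) = 7: in row 9, 7 can only go here (every other open cell in that row sees a 7).
(4,8) = 7: in row 4, 7 can only go here (every other open cell in that row sees a 7).
(5,6) = 7: in row 5, 7 can only go here (every other open cell in that row sees a 7).
(6,2) = 7: in row 6, 7 can only go here (every other open cell in that row sees a 7).
(9,9) = 1: in row 9, 1 can only go here (every other open cell in that row sees a 1).
(1,2) = 1: in row 1, 1 can only go here (every other open cell in that row sees a 1).
(3,2) = 2: in column 2, 2 can only go here (every other open cell in that column sees a 2).
(8,5) = 2: in column 5, 2 can only go here (every other open cell in that column sees a 2).
(8,6) = 9: in row 8, 9 can only go here (every other open cell in that row sees a 9).
(6,6) = 4: in column 6, 4 can only go here (every other open cell in that column sees a 4).
(6,3) = 3: row 6 has {1,2,4,6,7,9}; col 3 has {1,2,6,7,8}; box has {1,2,5,6,7} → only 3 remains.
(9,6) = 8: in column 6, 8 can only go here (every other open cell in that column sees an 8).
(9,2) = 9: row 9 has {1,2,4,6,7,8}; col 2 has {1,2,3,5,6,7}; box has {1,2,3,6,7} → only 9 remains.
(2,2) = 4: row 2 has {2,5,6,7,8}; col 2 has {1,2,3,5,6,7,9}; box has {1,2,6,7,8} → only 4 remains.
(7,2) = 8: row 7 has {1,6,7,9}; col 2 has {1,2,3,4,5,6,7,9}; box has {1,2,3,6,7,9} → only 8 remains.
(9,1) = 5: row 9 has {1,2,4,6,7,8,9}; col 1 has {1,2,6,7}; box has {1,2,3,6,7,8,9} → only 5 remains.
(9,5) = 3: row 9 has {1,2,4,5,6,7,8,9}; col 5 has {2,4,6,7}; box has {1,2,4,6,7,8,9} → only 3 remains.
(1,1) = 3: row 1 has {1,4,6,7,9}; col 1 has {1,2,5,6,7}; box has {1,2,4,6,7,8} → only 3 remains.
(1,6) = 5: row 1 has {1,3,4,6,7,9}; col 6 has {1,2,4,6,7,8,9}; box has {2,4,6,7,8} → only 5 remains.
(2,1) = 9: row 2 has {2,4,5,6,7,8}; col 1 has {1,2,3,5,6,7}; box has {1,2,3,4,6,7,8} → only 9 remains.
(2,5) = 1: row 2 has {2,4,5,6,7,8,9}; col 5 has {2,3,4,6,7}; box has {2,4,5,6,7,8} → only 1 remains.
(2,7) = 3: row 2 has {1,2,4,5,6,7,8,9}; col 7 has {6,7,9}; box has {5,6,7,9} → only 3 remains.
(3,3) = 5: row 3 has {2,6,7,8}; col 3 has {1,2,3,6,7,8}; box has {1,2,3,4,6,7,8,9} → only 5 remains.
(3,5) = 9: row 3 has {2,5,6,7,8}; col 5 has {1,2,3,4,6,7}; box has {1,2,4,5,6,7,8} → only 9 remains.
(3,6) = 3: row 3 has {2,5,6,7,8,9}; col 6 has {1,2,4,5,6,7,8,9}; box has {1,2,4,5,6,7,8,9} → only 3 remains.
(3,8) = 4: row 3 has {2,3,5,6,7,8,9}; col 8 has {1,5,6,7}; box has {3,5,6,7,9} → only 4 remains.
(5,5) = 8: row 5 has {1,2,5,6,7}; col 5 has {1,2,3,4,6,7,9}; box has {1,2,4,6,7,9} → only 8 remains.
(7,3) = 4: row 7 has {1,6,7,8,9}; col 3 has {1,2,3,5,6,7,8}; box has {1,2,3,5,6,7,8,9} → only 4 remains.
(7,4) = 5: row 7 has {1,4,6,7,8,9}; col 4 has {1,2,4,6,7,8,9}; box has {1,2,3,4,6,7,8,9} → only 5 remains.
(7,7) = 2: row 7 has {1,4,5,6,7,8,9}; col 7 has {3,6,7,9}; box has {1,6,7,9} → only 2 remains.
(7,8) = 3: row 7 has {1,2,4,5,6,7,8,9}; col 8 has {1,4,5,6,7}; box has {1,2,6,7,9} → only 3 remains.
(8,8) = 8: row 8 has {1,2,3,6,7,9}; col 8 has {1,3,4,5,6,7}; box has {1,2,3,6,7,9} → only 8 remains.
(1,8) = 2: row 1 has {1,3,4,5,6,7,9}; col 8 has {1,3,4,5,6,7,8}; box has {3,4,5,6,7,9} → only 2 remains.
(1,9) = 8: row 1 has {1,2,3,4,5,6,7,9}; col 9 has {1,6,7,9}; box has {2,3,4,5,6,7,9} → only 8 remains.
(3,7) = 1: row 3 has {2,3,4,5,6,7,8,9}; col 7 has {2,3,6,7,9}; box has {2,3,4,5,6,7,8,9} → only 1 remains.
(4,3) = 9: row 4 has {1,6,7}; col 3 has {1,2,3,4,5,6,7,8}; box has {1,2,3,5,6,7} → only 9 remains.
(4,4) = 3: row 4 has {1,6,7,9}; col 4 has {1,2,4,5,6,7,8,9}; box has {1,2,4,6,7,8,9} → only 3 remains.
(4,5) = 5: row 4 has {1,3,6,7,9}; col 5 has {1,2,3,4,6,7,8,9}; box has {1,2,3,4,6,7,8,9} → only 5 remains.
(5,1) = 4: row 5 has {1,2,5,6,7,8}; col 1 has {1,2,3,5,6,7,9}; box has {1,2,3,5,6,7,9} → only 4 remains.
(5,8) = 9: row 5 has {1,2,4,5,6,7,8}; col 8 has {1,2,3,4,5,6,7,8}; box has {1,6,7} → only 9 remains.
(5,9) = 3: row 5 has {1,2,4,5,6,7,8,9}; col 9 has {1,6,7,8,9}; box has {1,6,7,9} → only 3 remains.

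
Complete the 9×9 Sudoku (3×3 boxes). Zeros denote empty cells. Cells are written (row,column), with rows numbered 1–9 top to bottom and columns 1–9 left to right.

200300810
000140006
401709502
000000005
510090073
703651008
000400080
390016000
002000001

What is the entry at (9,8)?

5

(1,5) = 6: row 1 has {1,2,3,8}; col 5 has {1,4,5,9}; box has {1,3,4,7,9} → only 6 remains.
(1,6) = 5: row 1 has {1,2,3,6,8}; col 6 has {1,6,9}; box has {1,3,4,6,7,9} → only 5 remains.
(3,5) = 8: row 3 has {1,2,4,5,7,9}; col 5 has {1,4,5,6,9}; box has {1,3,4,5,6,7,9} → only 8 remains.
(3,8) = 3: row 3 has {1,2,4,5,7,8,9}; col 8 has {1,7,8}; box has {1,2,5,6,8} → only 3 remains.
(1,2) = 7: row 1 has {1,2,3,5,6,8}; col 2 has {1,9}; box has {1,2,4} → only 7 remains.
(1,3) = 9: row 1 has {1,2,3,5,6,7,8}; col 3 has {1,2,3}; box has {1,2,4,7} → only 9 remains.
(1,9) = 4: row 1 has {1,2,3,5,6,7,8,9}; col 9 has {1,2,3,5,6,8}; box has {1,2,3,5,6,8} → only 4 remains.
(2,1) = 8: row 2 has {1,4,6}; col 1 has {2,3,4,5,7}; box has {1,2,4,7,9} → only 8 remains.
(2,3) = 5: row 2 has {1,4,6,8}; col 3 has {1,2,3,9}; box has {1,2,4,7,8,9} → only 5 remains.
(2,6) = 2: row 2 has {1,4,5,6,8}; col 6 has {1,5,6,9}; box has {1,3,4,5,6,7,8,9} → only 2 remains.
(2,8) = 9: row 2 has {1,2,4,5,6,8}; col 8 has {1,3,7,8}; box has {1,2,3,4,5,6,8} → only 9 remains.
(3,2) = 6: row 3 has {1,2,3,4,5,7,8,9}; col 2 has {1,7,9}; box has {1,2,4,5,7,8,9} → only 6 remains.
(7,2) = 5: row 7 has {4,8}; col 2 has {1,6,7,9}; box has {2,3,9} → only 5 remains.
(8,9) = 7: row 8 has {1,3,6,9}; col 9 has {1,2,3,4,5,6,8}; box has {1,8} → only 7 remains.
(9,1) = 6: row 9 has {1,2}; col 1 has {2,3,4,5,7,8}; box has {2,3,5,9} → only 6 remains.
(2,2) = 3: row 2 has {1,2,4,5,6,8,9}; col 2 has {1,5,6,7,9}; box has {1,2,4,5,6,7,8,9} → only 3 remains.
(2,7) = 7: row 2 has {1,2,3,4,5,6,8,9}; col 7 has {5,8}; box has {1,2,3,4,5,6,8,9} → only 7 remains.
(4,1) = 9: row 4 has {5}; col 1 has {2,3,4,5,6,7,8}; box has {1,3,5,7} → only 9 remains.
(7,1) = 1: row 7 has {4,5,8}; col 1 has {2,3,4,5,6,7,8,9}; box has {2,3,5,6,9} → only 1 remains.
(7,3) = 7: row 7 has {1,4,5,8}; col 3 has {1,2,3,5,9}; box has {1,2,3,5,6,9} → only 7 remains.
(7,6) = 3: row 7 has {1,4,5,7,8}; col 6 has {1,2,5,6,9}; box has {1,4,6} → only 3 remains.
(7,9) = 9: row 7 has {1,3,4,5,7,8}; col 9 has {1,2,3,4,5,6,7,8}; box has {1,7,8} → only 9 remains.
(9,5) = 7: row 9 has {1,2,6}; col 5 has {1,4,5,6,8,9}; box has {1,3,4,6} → only 7 remains.
(9,6) = 8: row 9 has {1,2,6,7}; col 6 has {1,2,3,5,6,9}; box has {1,3,4,6,7} → only 8 remains.
(5,6) = 4: row 5 has {1,3,5,7,9}; col 6 has {1,2,3,5,6,8,9}; box has {1,5,6,9} → only 4 remains.
(7,5) = 2: row 7 has {1,3,4,5,7,8,9}; col 5 has {1,4,5,6,7,8,9}; box has {1,3,4,6,7,8} → only 2 remains.
(7,7) = 6: row 7 has {1,2,3,4,5,7,8,9}; col 7 has {5,7,8}; box has {1,7,8,9} → only 6 remains.
(8,4) = 5: row 8 has {1,3,6,7,9}; col 4 has {1,3,4,6,7}; box has {1,2,3,4,6,7,8} → only 5 remains.
(9,2) = 4: row 9 has {1,2,6,7,8}; col 2 has {1,3,5,6,7,9}; box has {1,2,3,5,6,7,9} → only 4 remains.
(9,4) = 9: row 9 has {1,2,4,6,7,8}; col 4 has {1,3,4,5,6,7}; box has {1,2,3,4,5,6,7,8} → only 9 remains.
(9,7) = 3: row 9 has {1,2,4,6,7,8,9}; col 7 has {5,6,7,8}; box has {1,6,7,8,9} → only 3 remains.
(9,8) = 5: row 9 has {1,2,3,4,6,7,8,9}; col 8 has {1,3,7,8,9}; box has {1,3,6,7,8,9} → only 5 remains.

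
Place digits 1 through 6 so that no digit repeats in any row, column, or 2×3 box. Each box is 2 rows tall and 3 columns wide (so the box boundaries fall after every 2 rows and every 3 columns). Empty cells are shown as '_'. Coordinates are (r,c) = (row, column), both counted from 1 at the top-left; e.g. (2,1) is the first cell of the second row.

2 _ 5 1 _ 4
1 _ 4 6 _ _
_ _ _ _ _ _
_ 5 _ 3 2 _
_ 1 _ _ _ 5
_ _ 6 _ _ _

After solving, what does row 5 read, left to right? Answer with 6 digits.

(1,5) = 3 (sole candidate).
(2,2) = 3 (sole candidate).
(2,5) = 5 (sole candidate).
(2,6) = 2 (sole candidate).
(4,3) = 1 (sole candidate).
(4,6) = 6 (sole candidate).
(1,2) = 6 (sole candidate).
(3,6) = 1 (sole candidate).
(4,1) = 4 (sole candidate).
(5,1) = 3: row 5 has {1,5}; col 1 has {1,2,4}; box has {1,6} → only 3 remains.
(5,3) = 2: row 5 has {1,3,5}; col 3 has {1,4,5,6}; box has {1,3,6} → only 2 remains.
(5,4) = 4: row 5 has {1,2,3,5}; col 4 has {1,3,6}; box has {5} → only 4 remains.
(5,5) = 6: row 5 has {1,2,3,4,5}; col 5 has {2,3,5}; box has {4,5} → only 6 remains.

312465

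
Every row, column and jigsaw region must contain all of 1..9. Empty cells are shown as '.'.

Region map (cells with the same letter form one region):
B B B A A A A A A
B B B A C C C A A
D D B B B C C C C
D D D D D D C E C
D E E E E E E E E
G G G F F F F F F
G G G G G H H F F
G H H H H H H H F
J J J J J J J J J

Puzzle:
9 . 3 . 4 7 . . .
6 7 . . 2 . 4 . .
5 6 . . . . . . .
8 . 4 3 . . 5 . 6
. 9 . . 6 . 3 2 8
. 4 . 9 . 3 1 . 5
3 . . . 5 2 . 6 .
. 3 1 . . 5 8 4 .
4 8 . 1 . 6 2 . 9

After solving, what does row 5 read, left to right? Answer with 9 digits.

row 1, column 7 = 6: row 1 has {3,4,7,9}; col 7 has {1,2,3,4,5,8}; region has {4,7} → only 6 remains.
row 7, column 2 = 1: row 7 has {2,3,5,6}; col 2 has {3,4,6,7,8,9}; region has {3,4,5} → only 1 remains.
row 4, column 2 = 2: row 4 has {3,4,5,6,8}; col 2 has {1,3,4,6,7,8,9}; region has {3,4,5,6,8} → only 2 remains.
row 1, column 2 = 5: row 1 has {3,4,6,7,9}; col 2 has {1,2,3,4,6,7,8,9}; region has {3,6,7,9} → only 5 remains.
row 2, column 3 = 8: row 2 has {2,4,6,7}; col 3 has {1,3,4}; region has {3,5,6,7,9} → only 8 remains.
row 2, column 4 = 5: row 2 has {2,4,6,7,8}; col 4 has {1,3,9}; region has {4,6,7} → only 5 remains.
row 3, column 3 = 2: row 3 has {5,6}; col 3 has {1,3,4,8}; region has {3,5,6,7,8,9} → only 2 remains.
row 3, column 4 = 4: row 3 has {2,5,6}; col 4 has {1,3,5,9}; region has {2,3,5,6,7,8,9} → only 4 remains.
row 3, column 5 = 1: row 3 has {2,4,5,6}; col 5 has {2,4,5,6}; region has {2,3,4,5,6,7,8,9} → only 1 remains.
row 5, column 4 = 7: row 5 has {2,3,6,8,9}; col 4 has {1,3,4,5,9}; region has {2,3,6,8,9} → only 7 remains.
row 7, column 4 = 8: row 7 has {1,2,3,5,6}; col 4 has {1,3,4,5,7,9}; region has {1,3,4,5} → only 8 remains.
row 8, column 4 = 6: row 8 has {1,3,4,5,8}; col 4 has {1,3,4,5,7,8,9}; region has {1,2,3,4,5,8} → only 6 remains.
row 1, column 4 = 2: row 1 has {3,4,5,6,7,9}; col 4 has {1,3,4,5,6,7,8,9}; region has {4,5,6,7} → only 2 remains.
row 1, column 9 = 1: row 1 has {2,3,4,5,6,7,9}; col 9 has {5,6,8,9}; region has {2,4,5,6,7} → only 1 remains.
row 2, column 9 = 3: row 2 has {2,4,5,6,7,8}; col 9 has {1,5,6,8,9}; region has {1,2,4,5,6,7} → only 3 remains.
row 3, column 9 = 7: row 3 has {1,2,4,5,6}; col 9 has {1,3,5,6,8,9}; region has {2,4,5,6} → only 7 remains.
row 4, column 8 = 1: row 4 has {2,3,4,5,6,8}; col 8 has {2,4,6}; region has {2,3,6,7,8,9} → only 1 remains.
row 5, column 1 = 1: row 5 has {2,3,6,7,8,9}; col 1 has {3,4,5,6,8,9}; region has {2,3,4,5,6,8} → only 1 remains.
row 5, column 3 = 5: row 5 has {1,2,3,6,7,8,9}; col 3 has {1,2,3,4,8}; region has {1,2,3,6,7,8,9} → only 5 remains.
row 5, column 6 = 4: row 5 has {1,2,3,5,6,7,8,9}; col 6 has {2,3,5,6,7}; region has {1,2,3,5,6,7,8,9} → only 4 remains.

195764328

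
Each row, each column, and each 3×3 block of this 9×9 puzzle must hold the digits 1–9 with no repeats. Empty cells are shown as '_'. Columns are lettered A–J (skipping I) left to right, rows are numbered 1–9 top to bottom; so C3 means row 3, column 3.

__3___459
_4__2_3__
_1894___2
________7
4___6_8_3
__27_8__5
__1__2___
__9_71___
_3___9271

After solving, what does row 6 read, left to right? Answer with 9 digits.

H3 = 6 (sole candidate).
F5 = 5 (sole candidate).
J2 = 8 (sole candidate).
G3 = 7 (sole candidate).
C5 = 7 (sole candidate).
H2 = 1 (sole candidate).
A3 = 5 (sole candidate).
F3 = 3 (sole candidate).
F4 = 4 (sole candidate).
B5 = 9 (sole candidate).
H5 = 2 (sole candidate).
B6 = 6: row 6 has {2,5,7,8}; col 2 has {1,3,4,9}; box has {2,4,7,9} → only 6 remains.
C2 = 6 (sole candidate).
D2 = 5 (sole candidate).
F2 = 7 (sole candidate).
C4 = 5 (sole candidate).
H4 = 9 (sole candidate).
D5 = 1 (sole candidate).
G6 = 1: row 6 has {2,5,6,7,8}; col 7 has {2,3,4,7,8}; box has {2,3,5,7,8,9} → only 1 remains.
H6 = 4: row 6 has {1,2,5,6,7,8}; col 8 has {1,2,5,6,7,9}; box has {1,2,3,5,7,8,9} → only 4 remains.
C9 = 4 (sole candidate).
F1 = 6 (sole candidate).
A2 = 9 (sole candidate).
B4 = 8 (sole candidate).
E4 = 3 (sole candidate).
G4 = 6 (sole candidate).
A6 = 3: row 6 has {1,2,4,5,6,7,8}; col 1 has {4,5,9}; box has {2,4,5,6,7,8,9} → only 3 remains.
E6 = 9: row 6 has {1,2,3,4,5,6,7,8}; col 5 has {2,3,4,6,7}; box has {1,3,4,5,6,7,8} → only 9 remains.

362798145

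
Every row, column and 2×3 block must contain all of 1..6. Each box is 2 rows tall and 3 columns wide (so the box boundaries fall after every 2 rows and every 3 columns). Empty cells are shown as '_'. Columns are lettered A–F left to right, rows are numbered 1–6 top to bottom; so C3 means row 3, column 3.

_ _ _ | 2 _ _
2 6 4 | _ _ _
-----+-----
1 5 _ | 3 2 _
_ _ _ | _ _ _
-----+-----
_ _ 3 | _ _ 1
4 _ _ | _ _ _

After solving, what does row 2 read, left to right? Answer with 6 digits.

C3 = 6 (sole candidate).
F3 = 4 (sole candidate).
A4 = 3 (sole candidate).
C4 = 2 (sole candidate).
B5 = 2 (sole candidate).
B6 = 1 (sole candidate).
C6 = 5 (sole candidate).
D6 = 6 (sole candidate).
E6 = 3 (sole candidate).
F6 = 2 (sole candidate).
A1 = 5 (sole candidate).
B1 = 3 (sole candidate).
C1 = 1 (sole candidate).
F1 = 6 (sole candidate).
B4 = 4 (sole candidate).
F4 = 5 (sole candidate).
A5 = 6 (sole candidate).
E1 = 4 (sole candidate).
F2 = 3: row 2 has {2,4,6}; col 6 has {1,2,4,5,6}; box has {2,4,6} → only 3 remains.
D4 = 1 (sole candidate).
E4 = 6 (sole candidate).
E5 = 5 (sole candidate).
D2 = 5: row 2 has {2,3,4,6}; col 4 has {1,2,3,6}; box has {2,3,4,6} → only 5 remains.
E2 = 1: row 2 has {2,3,4,5,6}; col 5 has {2,3,4,5,6}; box has {2,3,4,5,6} → only 1 remains.

264513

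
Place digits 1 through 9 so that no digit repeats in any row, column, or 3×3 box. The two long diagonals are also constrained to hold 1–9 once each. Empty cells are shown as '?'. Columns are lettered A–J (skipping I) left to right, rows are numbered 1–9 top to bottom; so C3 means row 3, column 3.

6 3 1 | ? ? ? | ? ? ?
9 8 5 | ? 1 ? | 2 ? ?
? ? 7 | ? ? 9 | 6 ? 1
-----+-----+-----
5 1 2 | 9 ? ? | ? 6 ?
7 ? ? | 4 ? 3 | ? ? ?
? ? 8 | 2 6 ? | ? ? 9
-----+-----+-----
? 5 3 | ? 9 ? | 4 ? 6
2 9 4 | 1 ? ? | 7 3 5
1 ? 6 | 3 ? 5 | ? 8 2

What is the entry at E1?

A3 = 4: row 3 has {1,6,7,9}; col 1 has {1,2,5,6,7,9}; box has {1,3,5,6,7,8,9} → only 4 remains.
B3 = 2: row 3 has {1,4,6,7,9}; col 2 has {1,3,5,8,9}; box has {1,3,4,5,6,7,8,9} → only 2 remains.
H3 = 5: row 3 has {1,2,4,6,7,9}; col 8 has {3,6,8}; box has {1,2,6} → only 5 remains.
B5 = 6: row 5 has {3,4,7}; col 2 has {1,2,3,5,8,9}; box has {1,2,5,7,8} → only 6 remains.
C5 = 9: row 5 has {3,4,6,7}; col 3 has {1,2,3,4,5,6,7,8}; box has {1,2,5,6,7,8} → only 9 remains.
E5 = 5: row 5 has {3,4,6,7,9}; col 5 has {1,6,9}; box has {2,3,4,6,9}; main diagonal has {2,3,4,6,7,8,9}; anti-diagonal has {1,2,3,6,9} → only 5 remains.
J5 = 8: row 5 has {3,4,5,6,7,9}; col 9 has {1,2,5,6,9}; box has {6,9} → only 8 remains.
A6 = 3: row 6 has {2,6,8,9}; col 1 has {1,2,4,5,6,7,9}; box has {1,2,5,6,7,8,9} → only 3 remains.
B6 = 4: row 6 has {2,3,6,8,9}; col 2 has {1,2,3,5,6,8,9}; box has {1,2,3,5,6,7,8,9} → only 4 remains.
F6 = 1: row 6 has {2,3,4,6,8,9}; col 6 has {3,5,9}; box has {2,3,4,5,6,9}; main diagonal has {2,3,4,5,6,7,8,9} → only 1 remains.
G6 = 5: row 6 has {1,2,3,4,6,8,9}; col 7 has {2,4,6,7}; box has {6,8,9} → only 5 remains.
H6 = 7: row 6 has {1,2,3,4,5,6,8,9}; col 8 has {3,5,6,8}; box has {5,6,8,9} → only 7 remains.
A7 = 8: row 7 has {3,4,5,6,9}; col 1 has {1,2,3,4,5,6,7,9}; box has {1,2,3,4,5,6,9} → only 8 remains.
D7 = 7: row 7 has {3,4,5,6,8,9}; col 4 has {1,2,3,4,9}; box has {1,3,5,9} → only 7 remains.
F7 = 2: row 7 has {3,4,5,6,7,8,9}; col 6 has {1,3,5,9}; box has {1,3,5,7,9} → only 2 remains.
H7 = 1: row 7 has {2,3,4,5,6,7,8,9}; col 8 has {3,5,6,7,8}; box has {2,3,4,5,6,7,8} → only 1 remains.
E8 = 8: row 8 has {1,2,3,4,5,7,9}; col 5 has {1,5,6,9}; box has {1,2,3,5,7,9} → only 8 remains.
F8 = 6: row 8 has {1,2,3,4,5,7,8,9}; col 6 has {1,2,3,5,9}; box has {1,2,3,5,7,8,9} → only 6 remains.
B9 = 7: row 9 has {1,2,3,5,6,8}; col 2 has {1,2,3,4,5,6,8,9}; box has {1,2,3,4,5,6,8,9} → only 7 remains.
E9 = 4: row 9 has {1,2,3,5,6,7,8}; col 5 has {1,5,6,8,9}; box has {1,2,3,5,6,7,8,9} → only 4 remains.
G9 = 9: row 9 has {1,2,3,4,5,6,7,8}; col 7 has {2,4,5,6,7}; box has {1,2,3,4,5,6,7,8} → only 9 remains.
G1 = 8: row 1 has {1,3,6}; col 7 has {2,4,5,6,7,9}; box has {1,2,5,6} → only 8 remains.
D2 = 6: row 2 has {1,2,5,8,9}; col 4 has {1,2,3,4,7,9}; box has {1,9} → only 6 remains.
H2 = 4: row 2 has {1,2,5,6,8,9}; col 8 has {1,3,5,6,7,8}; box has {1,2,5,6,8}; anti-diagonal has {1,2,3,5,6,9} → only 4 remains.
D3 = 8: row 3 has {1,2,4,5,6,7,9}; col 4 has {1,2,3,4,6,7,9}; box has {1,6,9} → only 8 remains.
E3 = 3: row 3 has {1,2,4,5,6,7,8,9}; col 5 has {1,4,5,6,8,9}; box has {1,6,8,9} → only 3 remains.
E4 = 7: row 4 has {1,2,5,6,9}; col 5 has {1,3,4,5,6,8,9}; box has {1,2,3,4,5,6,9} → only 7 remains.
F4 = 8: row 4 has {1,2,5,6,7,9}; col 6 has {1,2,3,5,6,9}; box has {1,2,3,4,5,6,7,9}; anti-diagonal has {1,2,3,4,5,6,9} → only 8 remains.
G4 = 3: row 4 has {1,2,5,6,7,8,9}; col 7 has {2,4,5,6,7,8,9}; box has {5,6,7,8,9} → only 3 remains.
J4 = 4: row 4 has {1,2,3,5,6,7,8,9}; col 9 has {1,2,5,6,8,9}; box has {3,5,6,7,8,9} → only 4 remains.
G5 = 1: row 5 has {3,4,5,6,7,8,9}; col 7 has {2,3,4,5,6,7,8,9}; box has {3,4,5,6,7,8,9} → only 1 remains.
H5 = 2: row 5 has {1,3,4,5,6,7,8,9}; col 8 has {1,3,4,5,6,7,8}; box has {1,3,4,5,6,7,8,9} → only 2 remains.
D1 = 5: row 1 has {1,3,6,8}; col 4 has {1,2,3,4,6,7,8,9}; box has {1,3,6,8,9} → only 5 remains.
E1 = 2: row 1 has {1,3,5,6,8}; col 5 has {1,3,4,5,6,7,8,9}; box has {1,3,5,6,8,9} → only 2 remains.

2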